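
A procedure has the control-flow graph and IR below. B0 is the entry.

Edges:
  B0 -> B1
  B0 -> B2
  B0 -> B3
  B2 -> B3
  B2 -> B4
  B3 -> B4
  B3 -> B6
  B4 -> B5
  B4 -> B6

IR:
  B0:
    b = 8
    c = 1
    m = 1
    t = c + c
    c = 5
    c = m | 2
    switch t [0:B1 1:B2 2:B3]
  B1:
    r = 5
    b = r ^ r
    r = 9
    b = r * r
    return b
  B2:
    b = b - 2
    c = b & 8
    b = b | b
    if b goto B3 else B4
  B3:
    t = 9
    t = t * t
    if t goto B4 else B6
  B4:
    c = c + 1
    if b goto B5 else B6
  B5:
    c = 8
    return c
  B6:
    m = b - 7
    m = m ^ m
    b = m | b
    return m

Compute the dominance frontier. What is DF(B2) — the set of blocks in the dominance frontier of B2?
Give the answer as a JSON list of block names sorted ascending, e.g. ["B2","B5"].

Answer: ["B3", "B4"]

Analysis:
idom tree: B1←B0 B2←B0 B3←B0 B4←B0 B5←B4 B6←B0
Dom at joins:
  B3: preds {B0,B2}: {B0} ∩ {B0,B2} = {B0}; idom=B0
  B4: preds {B2,B3}: {B0,B2} ∩ {B0,B3} = {B0}; idom=B0
  B6: preds {B3,B4}: {B0,B3} ∩ {B0,B4} = {B0}; idom=B0

DF derivation:
  B3←B0: walk · to B0
  B3←B2: walk B2 to B0
  B4←B2: walk B2 to B0
  B4←B3: walk B3 to B0
  B6←B3: walk B3 to B0
  B6←B4: walk B4 to B0
  DF(B0)=∅
  DF(B1)=∅
  DF(B2)={B3,B4}
  DF(B3)={B4,B6}
  DF(B4)={B6}
  DF(B5)=∅
  DF(B6)=∅

DF(B2) = ["B3", "B4"]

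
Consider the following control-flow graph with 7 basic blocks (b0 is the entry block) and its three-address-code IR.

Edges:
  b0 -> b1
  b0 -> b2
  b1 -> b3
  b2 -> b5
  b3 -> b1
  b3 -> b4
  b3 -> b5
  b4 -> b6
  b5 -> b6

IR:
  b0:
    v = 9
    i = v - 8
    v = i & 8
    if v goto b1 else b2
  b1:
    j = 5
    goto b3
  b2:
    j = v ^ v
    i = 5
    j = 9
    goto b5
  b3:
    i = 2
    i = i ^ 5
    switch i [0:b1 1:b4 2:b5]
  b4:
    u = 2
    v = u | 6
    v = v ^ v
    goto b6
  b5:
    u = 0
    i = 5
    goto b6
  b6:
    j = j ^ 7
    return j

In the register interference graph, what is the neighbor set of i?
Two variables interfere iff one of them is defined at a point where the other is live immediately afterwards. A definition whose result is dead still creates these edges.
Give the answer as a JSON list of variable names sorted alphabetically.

Answer: ["j"]

Analysis:
Block summaries:
  b0: {i,v} / ∅
  b1: {j} / ∅
  b2: {i,j} / {v}
  b3: {i} / ∅
  b4: {u,v} / ∅
  b5: {i,u} / ∅
  b6: {j} / {j}

Liveness:
  b0 li=∅ lo={v}
  b1 li=∅ lo={j}
  b2 li={v} lo={j}
  b3 li={j} lo={j}
  b4 li={j} lo={j}
  b5 li={j} lo={j}
  b6 li={j} lo=∅

Interfere edges:
  i↔{j}
  j↔{i,u,v}
  u↔{j}
  v↔{j}

N(i) = ["j"]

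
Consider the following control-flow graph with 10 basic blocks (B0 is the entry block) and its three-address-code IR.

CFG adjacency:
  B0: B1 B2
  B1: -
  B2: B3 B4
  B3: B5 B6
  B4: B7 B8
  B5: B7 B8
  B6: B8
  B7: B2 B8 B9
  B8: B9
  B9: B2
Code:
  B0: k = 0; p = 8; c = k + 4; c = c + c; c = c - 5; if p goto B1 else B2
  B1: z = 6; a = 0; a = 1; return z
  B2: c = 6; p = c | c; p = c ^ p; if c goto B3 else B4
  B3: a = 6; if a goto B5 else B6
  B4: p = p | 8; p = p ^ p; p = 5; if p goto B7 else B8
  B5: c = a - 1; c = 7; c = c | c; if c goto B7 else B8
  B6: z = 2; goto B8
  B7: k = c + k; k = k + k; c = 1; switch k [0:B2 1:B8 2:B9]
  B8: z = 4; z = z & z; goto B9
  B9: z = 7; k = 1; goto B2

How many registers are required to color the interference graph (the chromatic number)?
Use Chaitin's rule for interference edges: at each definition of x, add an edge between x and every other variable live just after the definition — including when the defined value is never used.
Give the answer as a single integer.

Block summaries:
  B0: def={c,k,p} ue=∅
  B1: def={a,z} ue=∅
  B2: def={c,p} ue=∅
  B3: def={a} ue=∅
  B4: def={p} ue={p}
  B5: def={c} ue={a}
  B6: def={z} ue=∅
  B7: def={c,k} ue={c,k}
  B8: def={z} ue=∅
  B9: def={k,z} ue=∅

Liveness:
  live B0: ∅→{k}
  live B1: ∅→∅
  live B2: {k}→{c,k,p}
  live B3: {k}→{a,k}
  live B4: {c,k,p}→{c,k}
  live B5: {a,k}→{c,k}
  live B6: ∅→∅
  live B7: {c,k}→{k}
  live B8: ∅→∅
  live B9: ∅→{k}

Interference:
  a↔{k,z}
  c↔{k,p}
  k↔{a,c,p}
  p↔{c,k}
  z↔{a}

Chromatic number:
  clique {c,k,p} ⇒ need ≥ 3
  3-colouring: r0={k,z}  r1={a,c}  r2={p}
  χ = 3

Answer: 3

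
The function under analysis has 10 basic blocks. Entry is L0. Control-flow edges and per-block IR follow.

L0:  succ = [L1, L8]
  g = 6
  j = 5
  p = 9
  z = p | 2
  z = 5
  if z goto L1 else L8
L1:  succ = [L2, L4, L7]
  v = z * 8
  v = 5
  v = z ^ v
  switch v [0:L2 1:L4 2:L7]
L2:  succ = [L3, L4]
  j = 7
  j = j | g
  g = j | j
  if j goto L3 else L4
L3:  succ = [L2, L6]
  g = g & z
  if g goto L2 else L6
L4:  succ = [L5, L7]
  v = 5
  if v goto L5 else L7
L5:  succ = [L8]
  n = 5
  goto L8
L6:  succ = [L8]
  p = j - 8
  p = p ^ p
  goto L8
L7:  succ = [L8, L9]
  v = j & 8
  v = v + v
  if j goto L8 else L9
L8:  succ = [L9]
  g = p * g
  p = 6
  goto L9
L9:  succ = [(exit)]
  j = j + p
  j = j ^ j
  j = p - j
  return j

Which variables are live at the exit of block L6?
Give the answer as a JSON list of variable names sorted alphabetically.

Answer: ["g", "j", "p"]

Working:
def/use:
  L0: {g,j,p,z} / ∅
  L1: {v} / {z}
  L2: {g,j} / {g}
  L3: {g} / {g,z}
  L4: {v} / ∅
  L5: {n} / ∅
  L6: {p} / {j}
  L7: {v} / {j}
  L8: {g,p} / {g,p}
  L9: {j} / {j,p}

Backward fixpoint:
  live L0: ∅→{g,j,p,z}
  live L1: {g,j,p,z}→{g,j,p,z}
  live L2: {g,p,z}→{g,j,p,z}
  live L3: {g,j,p,z}→{g,j,p,z}
  live L4: {g,j,p}→{g,j,p}
  live L5: {g,j,p}→{g,j,p}
  live L6: {g,j}→{g,j,p}
  live L7: {g,j,p}→{g,j,p}
  live L8: {g,j,p}→{j,p}
  live L9: {j,p}→∅

live-out(L6) = ["g", "j", "p"]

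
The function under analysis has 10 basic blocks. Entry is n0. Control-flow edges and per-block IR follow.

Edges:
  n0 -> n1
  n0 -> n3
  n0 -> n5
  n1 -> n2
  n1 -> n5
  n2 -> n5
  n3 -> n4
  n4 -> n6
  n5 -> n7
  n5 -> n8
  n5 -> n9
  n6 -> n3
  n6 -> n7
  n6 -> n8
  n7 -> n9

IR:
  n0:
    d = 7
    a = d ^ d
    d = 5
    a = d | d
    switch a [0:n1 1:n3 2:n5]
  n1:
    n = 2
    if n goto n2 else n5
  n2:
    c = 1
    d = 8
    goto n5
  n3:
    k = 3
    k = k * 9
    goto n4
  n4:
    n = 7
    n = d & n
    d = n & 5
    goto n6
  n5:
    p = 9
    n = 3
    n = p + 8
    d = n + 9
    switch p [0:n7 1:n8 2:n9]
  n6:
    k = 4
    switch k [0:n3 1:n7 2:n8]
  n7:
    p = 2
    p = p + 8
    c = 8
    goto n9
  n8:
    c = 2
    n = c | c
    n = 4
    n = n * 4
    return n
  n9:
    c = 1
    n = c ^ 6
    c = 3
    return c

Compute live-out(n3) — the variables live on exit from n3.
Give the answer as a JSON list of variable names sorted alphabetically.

Block summaries:
  n0: {a,d} / ∅
  n1: {n} / ∅
  n2: {c,d} / ∅
  n3: {k} / ∅
  n4: {d,n} / {d}
  n5: {d,n,p} / ∅
  n6: {k} / ∅
  n7: {c,p} / ∅
  n8: {c,n} / ∅
  n9: {c,n} / ∅

Backward fixpoint:
  n0: in=∅ out={d}
  n1: in=∅ out=∅
  n2: in=∅ out=∅
  n3: in={d} out={d}
  n4: in={d} out={d}
  n5: in=∅ out=∅
  n6: in={d} out={d}
  n7: in=∅ out=∅
  n8: in=∅ out=∅
  n9: in=∅ out=∅

live-out(n3) = ["d"]

Answer: ["d"]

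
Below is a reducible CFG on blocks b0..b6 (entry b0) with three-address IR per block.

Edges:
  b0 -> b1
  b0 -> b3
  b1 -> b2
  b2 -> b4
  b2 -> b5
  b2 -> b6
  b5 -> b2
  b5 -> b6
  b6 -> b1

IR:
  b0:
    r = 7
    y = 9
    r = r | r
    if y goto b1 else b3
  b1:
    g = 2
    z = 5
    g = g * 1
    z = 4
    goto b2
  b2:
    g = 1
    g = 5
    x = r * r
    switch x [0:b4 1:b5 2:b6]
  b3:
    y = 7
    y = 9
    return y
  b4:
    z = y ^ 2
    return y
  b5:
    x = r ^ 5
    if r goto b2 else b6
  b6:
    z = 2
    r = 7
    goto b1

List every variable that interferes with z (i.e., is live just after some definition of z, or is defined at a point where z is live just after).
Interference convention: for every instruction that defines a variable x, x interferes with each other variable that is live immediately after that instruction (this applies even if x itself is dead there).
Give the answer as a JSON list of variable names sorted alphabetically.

Answer: ["g", "r", "y"]

Analysis:
Block summaries:
  b0: def={r,y} ue=∅
  b1: def={g,z} ue=∅
  b2: def={g,x} ue={r}
  b3: def={y} ue=∅
  b4: def={z} ue={y}
  b5: def={x} ue={r}
  b6: def={r,z} ue=∅

Backward fixpoint:
  live b0: ∅→{r,y}
  live b1: {r,y}→{r,y}
  live b2: {r,y}→{r,y}
  live b3: ∅→∅
  live b4: {y}→∅
  live b5: {r,y}→{r,y}
  live b6: {y}→{r,y}

Interference:
  g — {r,y,z}
  r — {g,x,y,z}
  x — {r,y}
  y — {g,r,x,z}
  z — {g,r,y}

N(z) = ["g", "r", "y"]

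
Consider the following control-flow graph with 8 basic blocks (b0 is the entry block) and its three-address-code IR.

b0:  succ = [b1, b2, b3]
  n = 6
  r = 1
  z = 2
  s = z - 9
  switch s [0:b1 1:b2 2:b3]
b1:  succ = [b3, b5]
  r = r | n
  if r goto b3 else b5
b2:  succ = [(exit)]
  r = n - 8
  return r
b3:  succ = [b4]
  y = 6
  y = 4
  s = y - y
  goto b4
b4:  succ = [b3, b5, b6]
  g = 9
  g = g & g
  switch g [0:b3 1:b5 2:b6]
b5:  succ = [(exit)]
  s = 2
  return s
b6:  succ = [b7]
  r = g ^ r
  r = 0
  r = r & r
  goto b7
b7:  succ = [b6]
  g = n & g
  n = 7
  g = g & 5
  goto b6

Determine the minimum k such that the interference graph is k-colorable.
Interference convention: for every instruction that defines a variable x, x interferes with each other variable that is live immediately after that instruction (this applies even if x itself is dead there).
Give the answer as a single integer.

Answer: 3

Working:
Block summaries:
  b0: def={n,r,s,z} ue=∅
  b1: def={r} ue={n,r}
  b2: def={r} ue={n}
  b3: def={s,y} ue=∅
  b4: def={g} ue=∅
  b5: def={s} ue=∅
  b6: def={r} ue={g,r}
  b7: def={g,n} ue={g,n}

Live sets:
  live b0: ∅→{n,r}
  live b1: {n,r}→{n,r}
  live b2: {n}→∅
  live b3: {n,r}→{n,r}
  live b4: {n,r}→{g,n,r}
  live b5: ∅→∅
  live b6: {g,n,r}→{g,n,r}
  live b7: {g,n,r}→{g,n,r}

Interference:
  g: {n,r}
  n: {g,r,s,y,z}
  r: {g,n,s,y,z}
  s: {n,r}
  y: {n,r}
  z: {n,r}

Colouring:
  clique {g,n,r} ⇒ need ≥ 3
  3-colouring: R0={n}  R1={r}  R2={g,s,y,z}
  χ = 3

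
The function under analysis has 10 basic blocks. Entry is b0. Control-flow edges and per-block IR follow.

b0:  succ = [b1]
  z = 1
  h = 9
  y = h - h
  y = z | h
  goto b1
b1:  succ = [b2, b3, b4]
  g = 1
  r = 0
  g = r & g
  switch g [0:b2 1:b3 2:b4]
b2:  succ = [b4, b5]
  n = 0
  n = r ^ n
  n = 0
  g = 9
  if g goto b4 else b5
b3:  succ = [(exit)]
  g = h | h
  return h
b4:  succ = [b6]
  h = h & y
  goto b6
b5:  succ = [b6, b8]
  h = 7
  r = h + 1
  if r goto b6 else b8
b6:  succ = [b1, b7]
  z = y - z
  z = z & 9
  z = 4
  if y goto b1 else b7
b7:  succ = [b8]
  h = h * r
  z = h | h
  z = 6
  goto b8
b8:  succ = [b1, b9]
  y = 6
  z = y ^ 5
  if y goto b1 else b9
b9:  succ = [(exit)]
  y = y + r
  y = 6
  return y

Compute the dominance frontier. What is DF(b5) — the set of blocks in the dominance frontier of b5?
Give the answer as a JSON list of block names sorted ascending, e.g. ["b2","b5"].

Answer: ["b6", "b8"]

Working:
idom tree: b1←b0 b2←b1 b3←b1 b4←b1 b5←b2 b6←b1 b7←b6 b8←b1 b9←b8
Dom at joins:
  b1: preds {b0,b6,b8}: {b0} ∩ {b0,b1,b6} ∩ {b0,b1,b8} = {b0}; idom=b0
  b4: preds {b1,b2}: {b0,b1} ∩ {b0,b1,b2} = {b0,b1}; idom=b1
  b6: preds {b4,b5}: {b0,b1,b4} ∩ {b0,b1,b2,b5} = {b0,b1}; idom=b1
  b8: preds {b5,b7}: {b0,b1,b2,b5} ∩ {b0,b1,b6,b7} = {b0,b1}; idom=b1

DF walk-up:
  b1←b0: walk · to b0
  b1←b6: walk b6→b1 to b0
  b1←b8: walk b8→b1 to b0
  b4←b1: walk · to b1
  b4←b2: walk b2 to b1
  b6←b4: walk b4 to b1
  b6←b5: walk b5→b2 to b1
  b8←b5: walk b5→b2 to b1
  b8←b7: walk b7→b6 to b1
  b0 → ∅
  b1 → {b1}
  b2 → {b4,b6,b8}
  b3 → ∅
  b4 → {b6}
  b5 → {b6,b8}
  b6 → {b1,b8}
  b7 → {b8}
  b8 → {b1}
  b9 → ∅

DF(b5) = ["b6", "b8"]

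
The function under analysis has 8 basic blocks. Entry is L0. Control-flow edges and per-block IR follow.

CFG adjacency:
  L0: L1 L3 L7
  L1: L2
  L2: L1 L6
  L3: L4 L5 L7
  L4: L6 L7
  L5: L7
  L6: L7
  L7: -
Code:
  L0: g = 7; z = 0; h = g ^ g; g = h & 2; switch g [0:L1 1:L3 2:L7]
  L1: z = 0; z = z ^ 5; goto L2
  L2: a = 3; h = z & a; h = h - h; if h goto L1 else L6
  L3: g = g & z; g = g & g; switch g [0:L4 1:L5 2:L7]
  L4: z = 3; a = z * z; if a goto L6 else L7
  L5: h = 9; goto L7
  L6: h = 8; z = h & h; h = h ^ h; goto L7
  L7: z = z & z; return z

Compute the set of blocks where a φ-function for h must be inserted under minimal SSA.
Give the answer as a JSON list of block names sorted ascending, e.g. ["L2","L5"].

Answer: ["L1", "L6", "L7"]

Analysis:
idom tree: L1←L0 L2←L1 L3←L0 L4←L3 L5←L3 L6←L0 L7←L0
Dom at joins:
  L1: preds {L0,L2}: {L0} ∩ {L0,L1,L2} = {L0}; idom=L0
  L6: preds {L2,L4}: {L0,L1,L2} ∩ {L0,L3,L4} = {L0}; idom=L0
  L7: preds {L0,L3,L4,L5,L6}: {L0} ∩ {L0,L3} ∩ {L0,L3,L4} ∩ {L0,L3,L5} ∩ {L0,L6} = {L0}; idom=L0

Frontier:
  L1←L0: walk · to L0
  L1←L2: walk L2→L1 to L0
  L6←L2: walk L2→L1 to L0
  L6←L4: walk L4→L3 to L0
  L7←L0: walk · to L0
  L7←L3: walk L3 to L0
  L7←L4: walk L4→L3 to L0
  L7←L5: walk L5→L3 to L0
  L7←L6: walk L6 to L0
  L0: DF=∅
  L1: DF={L1,L6}
  L2: DF={L1,L6}
  L3: DF={L6,L7}
  L4: DF={L6,L7}
  L5: DF={L7}
  L6: DF={L7}
  L7: DF=∅

φ for h: defs {L0,L2,L5,L6}
  DF⁺ = {L1,L6,L7}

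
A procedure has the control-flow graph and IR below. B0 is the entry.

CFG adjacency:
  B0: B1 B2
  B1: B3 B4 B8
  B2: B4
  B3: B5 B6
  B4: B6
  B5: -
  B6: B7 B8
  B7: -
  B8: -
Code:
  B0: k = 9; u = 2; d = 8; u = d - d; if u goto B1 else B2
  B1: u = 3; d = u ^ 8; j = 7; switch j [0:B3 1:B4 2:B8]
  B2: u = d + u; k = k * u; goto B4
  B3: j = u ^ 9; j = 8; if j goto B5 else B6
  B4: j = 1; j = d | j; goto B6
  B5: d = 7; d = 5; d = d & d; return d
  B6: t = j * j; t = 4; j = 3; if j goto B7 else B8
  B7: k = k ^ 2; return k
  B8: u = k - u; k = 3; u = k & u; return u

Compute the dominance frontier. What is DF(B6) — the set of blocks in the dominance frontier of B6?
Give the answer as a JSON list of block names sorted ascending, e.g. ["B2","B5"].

Answer: ["B8"]

Working:
idom tree: B1←B0 B2←B0 B3←B1 B4←B0 B5←B3 B6←B0 B7←B6 B8←B0
Dom∩ at merges:
  B4: preds {B1,B2}: {B0,B1} ∩ {B0,B2} = {B0}; idom=B0
  B6: preds {B3,B4}: {B0,B1,B3} ∩ {B0,B4} = {B0}; idom=B0
  B8: preds {B1,B6}: {B0,B1} ∩ {B0,B6} = {B0}; idom=B0

DF derivation:
  join B4 pred B1: B1 stop@B0
  join B4 pred B2: B2 stop@B0
  join B6 pred B3: B3→B1 stop@B0
  join B6 pred B4: B4 stop@B0
  join B8 pred B1: B1 stop@B0
  join B8 pred B6: B6 stop@B0
  DF(B0)=∅
  DF(B1)={B4,B6,B8}
  DF(B2)={B4}
  DF(B3)={B6}
  DF(B4)={B6}
  DF(B5)=∅
  DF(B6)={B8}
  DF(B7)=∅
  DF(B8)=∅

DF(B6) = ["B8"]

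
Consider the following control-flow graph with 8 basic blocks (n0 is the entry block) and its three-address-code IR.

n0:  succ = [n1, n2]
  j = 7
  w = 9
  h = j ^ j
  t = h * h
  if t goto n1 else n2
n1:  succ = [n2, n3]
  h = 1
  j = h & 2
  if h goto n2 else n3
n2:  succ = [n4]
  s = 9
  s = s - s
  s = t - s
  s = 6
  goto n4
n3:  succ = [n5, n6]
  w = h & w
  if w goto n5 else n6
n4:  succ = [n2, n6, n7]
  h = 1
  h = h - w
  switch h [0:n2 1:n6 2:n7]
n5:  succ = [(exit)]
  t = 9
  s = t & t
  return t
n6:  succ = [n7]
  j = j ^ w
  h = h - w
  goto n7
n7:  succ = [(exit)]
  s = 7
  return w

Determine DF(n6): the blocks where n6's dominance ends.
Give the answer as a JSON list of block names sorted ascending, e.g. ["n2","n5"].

idom tree: n1←n0 n2←n0 n3←n1 n4←n2 n5←n3 n6←n0 n7←n0
Join-block Dom:
  n2: preds {n0,n1,n4}: {n0} ∩ {n0,n1} ∩ {n0,n2,n4} = {n0}; idom=n0
  n6: preds {n3,n4}: {n0,n1,n3} ∩ {n0,n2,n4} = {n0}; idom=n0
  n7: preds {n4,n6}: {n0,n2,n4} ∩ {n0,n6} = {n0}; idom=n0

Frontier:
  join n2 pred n0: · stop@n0
  join n2 pred n1: n1 stop@n0
  join n2 pred n4: n4→n2 stop@n0
  join n6 pred n3: n3→n1 stop@n0
  join n6 pred n4: n4→n2 stop@n0
  join n7 pred n4: n4→n2 stop@n0
  join n7 pred n6: n6 stop@n0
  n0 → ∅
  n1 → {n2,n6}
  n2 → {n2,n6,n7}
  n3 → {n6}
  n4 → {n2,n6,n7}
  n5 → ∅
  n6 → {n7}
  n7 → ∅

DF(n6) = ["n7"]

Answer: ["n7"]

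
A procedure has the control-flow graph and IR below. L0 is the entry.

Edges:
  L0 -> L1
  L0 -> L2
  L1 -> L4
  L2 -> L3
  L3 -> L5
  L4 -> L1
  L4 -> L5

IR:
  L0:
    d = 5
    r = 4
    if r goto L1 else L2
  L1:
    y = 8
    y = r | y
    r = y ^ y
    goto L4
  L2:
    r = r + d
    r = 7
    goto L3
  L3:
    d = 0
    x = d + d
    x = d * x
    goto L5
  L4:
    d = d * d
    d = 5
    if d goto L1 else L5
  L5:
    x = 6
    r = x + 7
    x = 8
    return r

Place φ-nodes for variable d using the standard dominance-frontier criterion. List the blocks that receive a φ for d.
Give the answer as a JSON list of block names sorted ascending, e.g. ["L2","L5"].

idom tree: L1←L0 L2←L0 L3←L2 L4←L1 L5←L0
Join-block Dom:
  L1: preds {L0,L4}: {L0} ∩ {L0,L1,L4} = {L0}; idom=L0
  L5: preds {L3,L4}: {L0,L2,L3} ∩ {L0,L1,L4} = {L0}; idom=L0

Frontier:
  L1←L0: walk · to L0
  L1←L4: walk L4→L1 to L0
  L5←L3: walk L3→L2 to L0
  L5←L4: walk L4→L1 to L0
  L0: DF=∅
  L1: DF={L1,L5}
  L2: DF={L5}
  L3: DF={L5}
  L4: DF={L1,L5}
  L5: DF=∅

φ for d: defs {L0,L3,L4}
  DF⁺ = {L1,L5}

Answer: ["L1", "L5"]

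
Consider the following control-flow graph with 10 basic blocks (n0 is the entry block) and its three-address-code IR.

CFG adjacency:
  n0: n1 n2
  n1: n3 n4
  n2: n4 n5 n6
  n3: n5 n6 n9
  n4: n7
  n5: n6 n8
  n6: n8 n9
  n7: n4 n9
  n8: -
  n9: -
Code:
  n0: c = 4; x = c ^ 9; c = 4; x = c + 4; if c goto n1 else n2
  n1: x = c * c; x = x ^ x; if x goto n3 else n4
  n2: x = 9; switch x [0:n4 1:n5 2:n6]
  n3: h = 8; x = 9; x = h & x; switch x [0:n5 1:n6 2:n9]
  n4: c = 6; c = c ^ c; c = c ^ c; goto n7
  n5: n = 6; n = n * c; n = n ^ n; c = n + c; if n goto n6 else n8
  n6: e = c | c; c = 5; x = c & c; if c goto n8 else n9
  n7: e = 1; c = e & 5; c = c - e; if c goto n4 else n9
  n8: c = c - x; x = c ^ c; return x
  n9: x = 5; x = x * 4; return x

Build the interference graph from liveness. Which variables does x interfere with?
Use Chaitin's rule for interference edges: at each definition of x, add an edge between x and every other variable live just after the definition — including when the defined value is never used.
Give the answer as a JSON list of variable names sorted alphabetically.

Answer: ["c", "h", "n"]

Analysis:
Block summaries:
  n0 def {c,x} use ∅
  n1 def {x} use {c}
  n2 def {x} use ∅
  n3 def {h,x} use ∅
  n4 def {c} use ∅
  n5 def {c,n} use {c}
  n6 def {c,e,x} use {c}
  n7 def {c,e} use ∅
  n8 def {c,x} use {c,x}
  n9 def {x} use ∅

Backward fixpoint:
  live n0: ∅→{c}
  live n1: {c}→{c}
  live n2: {c}→{c,x}
  live n3: {c}→{c,x}
  live n4: ∅→∅
  live n5: {c,x}→{c,x}
  live n6: {c}→{c,x}
  live n7: ∅→∅
  live n8: {c,x}→∅
  live n9: ∅→∅

Interference:
  c↔{e,h,n,x}
  e↔{c}
  h↔{c,x}
  n↔{c,x}
  x↔{c,h,n}

N(x) = ["c", "h", "n"]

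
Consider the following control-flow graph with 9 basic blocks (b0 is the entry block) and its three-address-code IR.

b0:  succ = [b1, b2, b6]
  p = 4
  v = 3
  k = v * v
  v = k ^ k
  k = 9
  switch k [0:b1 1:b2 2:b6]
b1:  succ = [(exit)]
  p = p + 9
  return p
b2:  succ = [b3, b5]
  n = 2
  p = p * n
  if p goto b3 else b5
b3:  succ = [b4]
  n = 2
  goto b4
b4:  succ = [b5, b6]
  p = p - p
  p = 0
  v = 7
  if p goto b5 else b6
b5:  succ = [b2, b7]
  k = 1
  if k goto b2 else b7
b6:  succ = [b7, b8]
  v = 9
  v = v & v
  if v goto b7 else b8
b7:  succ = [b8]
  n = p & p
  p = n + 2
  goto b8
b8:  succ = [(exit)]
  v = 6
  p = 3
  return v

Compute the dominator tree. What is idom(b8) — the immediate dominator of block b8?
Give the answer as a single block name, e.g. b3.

idom tree: b1←b0 b2←b0 b3←b2 b4←b3 b5←b2 b6←b0 b7←b0 b8←b0
Dom at joins:
  b2: preds {b0,b5}: {b0} ∩ {b0,b2,b5} = {b0}; idom=b0
  b5: preds {b2,b4}: {b0,b2} ∩ {b0,b2,b3,b4} = {b0,b2}; idom=b2
  b6: preds {b0,b4}: {b0} ∩ {b0,b2,b3,b4} = {b0}; idom=b0
  b7: preds {b5,b6}: {b0,b2,b5} ∩ {b0,b6} = {b0}; idom=b0
  b8: preds {b6,b7}: {b0,b6} ∩ {b0,b7} = {b0}; idom=b0

idom(b8) = b0

Answer: b0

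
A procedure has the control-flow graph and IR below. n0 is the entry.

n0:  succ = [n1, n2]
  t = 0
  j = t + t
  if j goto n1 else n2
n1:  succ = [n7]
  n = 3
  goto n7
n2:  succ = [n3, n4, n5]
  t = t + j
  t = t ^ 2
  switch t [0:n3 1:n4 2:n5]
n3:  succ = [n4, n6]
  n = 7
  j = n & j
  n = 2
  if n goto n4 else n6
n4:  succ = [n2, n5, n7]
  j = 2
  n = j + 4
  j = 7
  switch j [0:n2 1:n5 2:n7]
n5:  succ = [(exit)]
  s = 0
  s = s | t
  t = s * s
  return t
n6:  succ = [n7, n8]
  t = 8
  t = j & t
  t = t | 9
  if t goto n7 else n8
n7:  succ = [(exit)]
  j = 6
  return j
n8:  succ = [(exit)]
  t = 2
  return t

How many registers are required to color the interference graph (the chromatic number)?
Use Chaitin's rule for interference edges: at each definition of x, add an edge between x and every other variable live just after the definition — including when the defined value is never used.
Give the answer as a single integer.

Answer: 3

Derivation:
Per-block:
  n0: {j,t} / ∅
  n1: {n} / ∅
  n2: {t} / {j,t}
  n3: {j,n} / {j}
  n4: {j,n} / ∅
  n5: {s,t} / {t}
  n6: {t} / {j}
  n7: {j} / ∅
  n8: {t} / ∅

Backward fixpoint:
  live n0: ∅→{j,t}
  live n1: ∅→∅
  live n2: {j,t}→{j,t}
  live n3: {j,t}→{j,t}
  live n4: {t}→{j,t}
  live n5: {t}→∅
  live n6: {j}→∅
  live n7: ∅→∅
  live n8: ∅→∅

Interfere edges:
  j↔{n,t}
  n↔{j,t}
  s↔{t}
  t↔{j,n,s}

Colouring:
  lower bound: {j,n,t} mutually conflict ⇒ χ ≥ 3
  3-colouring: c0={t}  c1={j,s}  c2={n}
  χ = 3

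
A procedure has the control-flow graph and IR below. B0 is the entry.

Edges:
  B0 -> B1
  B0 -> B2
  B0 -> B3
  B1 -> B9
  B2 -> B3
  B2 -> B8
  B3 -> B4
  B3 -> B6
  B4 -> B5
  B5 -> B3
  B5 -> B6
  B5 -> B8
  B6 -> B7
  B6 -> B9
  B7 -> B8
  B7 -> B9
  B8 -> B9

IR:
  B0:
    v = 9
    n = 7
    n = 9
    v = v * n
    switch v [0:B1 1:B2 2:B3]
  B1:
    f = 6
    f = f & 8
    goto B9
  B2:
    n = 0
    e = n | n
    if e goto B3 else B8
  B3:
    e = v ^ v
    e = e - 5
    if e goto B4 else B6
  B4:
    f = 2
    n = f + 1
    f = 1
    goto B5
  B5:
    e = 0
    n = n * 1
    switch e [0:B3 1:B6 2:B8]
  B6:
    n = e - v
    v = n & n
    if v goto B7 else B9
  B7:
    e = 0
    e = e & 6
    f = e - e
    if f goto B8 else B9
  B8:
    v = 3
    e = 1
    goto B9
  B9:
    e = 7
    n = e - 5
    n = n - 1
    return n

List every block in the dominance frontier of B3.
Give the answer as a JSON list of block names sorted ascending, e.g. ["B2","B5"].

idom tree: B1←B0 B2←B0 B3←B0 B4←B3 B5←B4 B6←B3 B7←B6 B8←B0 B9←B0
Dom∩ at merges:
  B3: preds {B0,B2,B5}: {B0} ∩ {B0,B2} ∩ {B0,B3,B4,B5} = {B0}; idom=B0
  B6: preds {B3,B5}: {B0,B3} ∩ {B0,B3,B4,B5} = {B0,B3}; idom=B3
  B8: preds {B2,B5,B7}: {B0,B2} ∩ {B0,B3,B4,B5} ∩ {B0,B3,B6,B7} = {B0}; idom=B0
  B9: preds {B1,B6,B7,B8}: {B0,B1} ∩ {B0,B3,B6} ∩ {B0,B3,B6,B7} ∩ {B0,B8} = {B0}; idom=B0

DF derivation:
  B3←B0: walk · to B0
  B3←B2: walk B2 to B0
  B3←B5: walk B5→B4→B3 to B0
  B6←B3: walk · to B3
  B6←B5: walk B5→B4 to B3
  B8←B2: walk B2 to B0
  B8←B5: walk B5→B4→B3 to B0
  B8←B7: walk B7→B6→B3 to B0
  B9←B1: walk B1 to B0
  B9←B6: walk B6→B3 to B0
  B9←B7: walk B7→B6→B3 to B0
  B9←B8: walk B8 to B0
  DF(B0)=∅
  DF(B1)={B9}
  DF(B2)={B3,B8}
  DF(B3)={B3,B8,B9}
  DF(B4)={B3,B6,B8}
  DF(B5)={B3,B6,B8}
  DF(B6)={B8,B9}
  DF(B7)={B8,B9}
  DF(B8)={B9}
  DF(B9)=∅

DF(B3) = ["B3", "B8", "B9"]

Answer: ["B3", "B8", "B9"]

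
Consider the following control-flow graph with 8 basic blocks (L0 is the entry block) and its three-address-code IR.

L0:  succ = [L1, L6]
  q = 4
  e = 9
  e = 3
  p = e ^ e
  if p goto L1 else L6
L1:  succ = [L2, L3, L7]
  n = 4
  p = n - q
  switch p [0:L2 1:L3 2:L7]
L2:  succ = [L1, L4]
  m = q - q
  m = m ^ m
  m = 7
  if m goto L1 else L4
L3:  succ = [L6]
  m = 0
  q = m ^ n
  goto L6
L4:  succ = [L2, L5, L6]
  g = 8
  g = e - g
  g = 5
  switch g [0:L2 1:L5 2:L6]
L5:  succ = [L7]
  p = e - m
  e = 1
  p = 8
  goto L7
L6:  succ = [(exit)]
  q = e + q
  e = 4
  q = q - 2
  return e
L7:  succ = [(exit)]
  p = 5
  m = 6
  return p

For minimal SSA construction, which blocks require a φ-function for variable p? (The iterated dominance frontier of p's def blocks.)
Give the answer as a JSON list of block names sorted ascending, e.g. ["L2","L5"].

Answer: ["L1", "L6", "L7"]

Derivation:
idom tree: L1←L0 L2←L1 L3←L1 L4←L2 L5←L4 L6←L0 L7←L1
Dom∩ at merges:
  L1: preds {L0,L2}: {L0} ∩ {L0,L1,L2} = {L0}; idom=L0
  L2: preds {L1,L4}: {L0,L1} ∩ {L0,L1,L2,L4} = {L0,L1}; idom=L1
  L6: preds {L0,L3,L4}: {L0} ∩ {L0,L1,L3} ∩ {L0,L1,L2,L4} = {L0}; idom=L0
  L7: preds {L1,L5}: {L0,L1} ∩ {L0,L1,L2,L4,L5} = {L0,L1}; idom=L1

DF walk-up:
  join L1 pred L0: · stop@L0
  join L1 pred L2: L2→L1 stop@L0
  join L2 pred L1: · stop@L1
  join L2 pred L4: L4→L2 stop@L1
  join L6 pred L0: · stop@L0
  join L6 pred L3: L3→L1 stop@L0
  join L6 pred L4: L4→L2→L1 stop@L0
  join L7 pred L1: · stop@L1
  join L7 pred L5: L5→L4→L2 stop@L1
  L0: DF=∅
  L1: DF={L1,L6}
  L2: DF={L1,L2,L6,L7}
  L3: DF={L6}
  L4: DF={L2,L6,L7}
  L5: DF={L7}
  L6: DF=∅
  L7: DF=∅

φ for p: defs {L0,L1,L5,L7}
  DF⁺ = {L1,L6,L7}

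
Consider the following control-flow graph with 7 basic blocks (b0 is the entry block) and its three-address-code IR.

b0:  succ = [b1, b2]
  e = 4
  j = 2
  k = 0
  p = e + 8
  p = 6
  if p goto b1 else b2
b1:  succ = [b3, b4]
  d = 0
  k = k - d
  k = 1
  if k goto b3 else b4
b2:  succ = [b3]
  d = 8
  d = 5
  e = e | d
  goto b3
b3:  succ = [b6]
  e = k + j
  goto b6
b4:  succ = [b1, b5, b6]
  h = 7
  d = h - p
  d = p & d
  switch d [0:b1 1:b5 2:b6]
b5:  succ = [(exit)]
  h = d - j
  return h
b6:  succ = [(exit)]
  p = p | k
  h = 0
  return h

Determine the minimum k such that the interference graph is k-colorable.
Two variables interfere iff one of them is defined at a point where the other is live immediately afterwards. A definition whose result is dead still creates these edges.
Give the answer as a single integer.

Block summaries:
  b0 def {e,j,k,p} use ∅
  b1 def {d,k} use {k}
  b2 def {d,e} use {e}
  b3 def {e} use {j,k}
  b4 def {d,h} use {p}
  b5 def {h} use {d,j}
  b6 def {h,p} use {k,p}

Backward fixpoint:
  b0 li=∅ lo={e,j,k,p}
  b1 li={j,k,p} lo={j,k,p}
  b2 li={e,j,k,p} lo={j,k,p}
  b3 li={j,k,p} lo={k,p}
  b4 li={j,k,p} lo={d,j,k,p}
  b5 li={d,j} lo=∅
  b6 li={k,p} lo=∅

Interfere edges:
  d: {e,j,k,p}
  e: {d,j,k,p}
  h: {j,k,p}
  j: {d,e,h,k,p}
  k: {d,e,h,j,p}
  p: {d,e,h,j,k}

Chromatic number:
  lower bound: {d,e,j,k,p} mutually conflict ⇒ χ ≥ 5
  assign d→r3 e→r4 h→r3 j→r0 k→r1 p→r2 — no edge inside a register ⇒ χ ≤ 5
  χ = 5

Answer: 5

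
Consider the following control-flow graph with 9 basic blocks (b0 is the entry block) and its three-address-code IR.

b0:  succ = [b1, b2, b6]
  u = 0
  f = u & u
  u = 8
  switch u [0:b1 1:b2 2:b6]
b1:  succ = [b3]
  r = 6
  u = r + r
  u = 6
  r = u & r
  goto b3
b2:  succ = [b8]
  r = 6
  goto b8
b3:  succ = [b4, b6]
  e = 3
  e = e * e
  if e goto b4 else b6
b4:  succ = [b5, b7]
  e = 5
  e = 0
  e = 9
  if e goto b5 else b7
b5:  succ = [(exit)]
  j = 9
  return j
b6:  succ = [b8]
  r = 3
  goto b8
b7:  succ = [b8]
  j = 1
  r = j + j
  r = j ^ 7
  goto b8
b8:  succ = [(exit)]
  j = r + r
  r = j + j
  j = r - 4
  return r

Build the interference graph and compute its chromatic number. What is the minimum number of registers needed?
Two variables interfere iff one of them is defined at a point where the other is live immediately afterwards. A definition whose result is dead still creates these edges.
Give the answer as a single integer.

Answer: 2

Working:
def/use:
  b0: def={f,u} ue=∅
  b1: def={r,u} ue=∅
  b2: def={r} ue=∅
  b3: def={e} ue=∅
  b4: def={e} ue=∅
  b5: def={j} ue=∅
  b6: def={r} ue=∅
  b7: def={j,r} ue=∅
  b8: def={j,r} ue={r}

Liveness:
  b0: in=∅ out=∅
  b1: in=∅ out=∅
  b2: in=∅ out={r}
  b3: in=∅ out=∅
  b4: in=∅ out=∅
  b5: in=∅ out=∅
  b6: in=∅ out={r}
  b7: in=∅ out={r}
  b8: in={r} out=∅

Conflict graph:
  e: ∅
  f: ∅
  j: {r}
  r: {j,u}
  u: {r}

Chromatic number:
  lower bound: {j,r} mutually conflict ⇒ χ ≥ 2
  2-colouring: c0={e,f,r}  c1={j,u}
  χ = 2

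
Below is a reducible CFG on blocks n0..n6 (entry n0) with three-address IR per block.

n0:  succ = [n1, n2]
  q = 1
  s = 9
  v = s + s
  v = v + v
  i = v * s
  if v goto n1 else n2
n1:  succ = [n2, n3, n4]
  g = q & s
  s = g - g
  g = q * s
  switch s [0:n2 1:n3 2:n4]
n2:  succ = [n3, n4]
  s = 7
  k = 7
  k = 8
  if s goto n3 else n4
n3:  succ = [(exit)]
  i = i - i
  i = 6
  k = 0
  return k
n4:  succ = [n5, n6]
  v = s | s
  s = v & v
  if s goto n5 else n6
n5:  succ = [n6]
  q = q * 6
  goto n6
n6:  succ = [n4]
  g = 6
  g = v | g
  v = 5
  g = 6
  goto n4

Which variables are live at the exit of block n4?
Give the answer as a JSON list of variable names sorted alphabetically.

Per-block:
  n0 def {i,q,s,v} use ∅
  n1 def {g,s} use {q,s}
  n2 def {k,s} use ∅
  n3 def {i,k} use {i}
  n4 def {s,v} use {s}
  n5 def {q} use {q}
  n6 def {g,v} use {v}

Backward fixpoint:
  n0: in=∅ out={i,q,s}
  n1: in={i,q,s} out={i,q,s}
  n2: in={i,q} out={i,q,s}
  n3: in={i} out=∅
  n4: in={q,s} out={q,s,v}
  n5: in={q,s,v} out={q,s,v}
  n6: in={q,s,v} out={q,s}

live-out(n4) = ["q", "s", "v"]

Answer: ["q", "s", "v"]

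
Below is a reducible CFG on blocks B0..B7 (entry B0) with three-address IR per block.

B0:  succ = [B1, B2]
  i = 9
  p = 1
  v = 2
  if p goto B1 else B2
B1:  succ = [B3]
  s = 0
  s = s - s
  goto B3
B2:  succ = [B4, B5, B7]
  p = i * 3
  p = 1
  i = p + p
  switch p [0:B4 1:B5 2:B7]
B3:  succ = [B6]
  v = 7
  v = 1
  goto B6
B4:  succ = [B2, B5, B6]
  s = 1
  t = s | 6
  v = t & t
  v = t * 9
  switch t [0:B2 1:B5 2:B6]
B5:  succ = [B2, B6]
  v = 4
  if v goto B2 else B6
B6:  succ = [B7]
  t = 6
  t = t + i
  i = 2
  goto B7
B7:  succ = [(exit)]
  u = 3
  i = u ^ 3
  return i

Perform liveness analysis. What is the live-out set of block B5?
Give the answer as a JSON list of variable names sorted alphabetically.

Answer: ["i"]

Analysis:
Per-block:
  B0: {i,p,v} / ∅
  B1: {s} / ∅
  B2: {i,p} / {i}
  B3: {v} / ∅
  B4: {s,t,v} / ∅
  B5: {v} / ∅
  B6: {i,t} / {i}
  B7: {i,u} / ∅

Liveness:
  live B0: ∅→{i}
  live B1: {i}→{i}
  live B2: {i}→{i}
  live B3: {i}→{i}
  live B4: {i}→{i}
  live B5: {i}→{i}
  live B6: {i}→∅
  live B7: ∅→∅

live-out(B5) = ["i"]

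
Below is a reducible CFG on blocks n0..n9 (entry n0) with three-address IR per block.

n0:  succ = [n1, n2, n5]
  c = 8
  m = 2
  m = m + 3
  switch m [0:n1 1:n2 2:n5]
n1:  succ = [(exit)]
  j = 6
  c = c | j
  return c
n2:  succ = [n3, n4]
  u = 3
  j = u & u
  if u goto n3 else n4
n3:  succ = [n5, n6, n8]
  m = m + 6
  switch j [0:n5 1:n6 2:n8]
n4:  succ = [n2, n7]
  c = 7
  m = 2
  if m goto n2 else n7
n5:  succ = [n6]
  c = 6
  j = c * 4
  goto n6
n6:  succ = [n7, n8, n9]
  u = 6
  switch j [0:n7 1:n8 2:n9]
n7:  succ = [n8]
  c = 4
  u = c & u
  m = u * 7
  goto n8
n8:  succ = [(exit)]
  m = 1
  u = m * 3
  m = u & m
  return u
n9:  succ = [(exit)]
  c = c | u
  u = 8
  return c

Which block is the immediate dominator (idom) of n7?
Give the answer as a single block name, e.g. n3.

Answer: n0

Analysis:
idom tree: n1←n0 n2←n0 n3←n2 n4←n2 n5←n0 n6←n0 n7←n0 n8←n0 n9←n6
Join-block Dom:
  n2: preds {n0,n4}: {n0} ∩ {n0,n2,n4} = {n0}; idom=n0
  n5: preds {n0,n3}: {n0} ∩ {n0,n2,n3} = {n0}; idom=n0
  n6: preds {n3,n5}: {n0,n2,n3} ∩ {n0,n5} = {n0}; idom=n0
  n7: preds {n4,n6}: {n0,n2,n4} ∩ {n0,n6} = {n0}; idom=n0
  n8: preds {n3,n6,n7}: {n0,n2,n3} ∩ {n0,n6} ∩ {n0,n7} = {n0}; idom=n0

idom(n7) = n0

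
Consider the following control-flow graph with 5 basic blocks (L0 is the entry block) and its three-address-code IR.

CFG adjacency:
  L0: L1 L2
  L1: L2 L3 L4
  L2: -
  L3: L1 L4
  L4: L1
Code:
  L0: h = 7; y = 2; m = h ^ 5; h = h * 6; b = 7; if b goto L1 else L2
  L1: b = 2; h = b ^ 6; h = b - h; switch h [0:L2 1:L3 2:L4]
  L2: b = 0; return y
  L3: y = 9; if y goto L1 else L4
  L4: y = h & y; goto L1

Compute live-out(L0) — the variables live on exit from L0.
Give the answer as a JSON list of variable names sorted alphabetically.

Block summaries:
  L0: def={b,h,m,y} ue=∅
  L1: def={b,h} ue=∅
  L2: def={b} ue={y}
  L3: def={y} ue=∅
  L4: def={y} ue={h,y}

Live sets:
  L0 li=∅ lo={y}
  L1 li={y} lo={h,y}
  L2 li={y} lo=∅
  L3 li={h} lo={h,y}
  L4 li={h,y} lo={y}

live-out(L0) = ["y"]

Answer: ["y"]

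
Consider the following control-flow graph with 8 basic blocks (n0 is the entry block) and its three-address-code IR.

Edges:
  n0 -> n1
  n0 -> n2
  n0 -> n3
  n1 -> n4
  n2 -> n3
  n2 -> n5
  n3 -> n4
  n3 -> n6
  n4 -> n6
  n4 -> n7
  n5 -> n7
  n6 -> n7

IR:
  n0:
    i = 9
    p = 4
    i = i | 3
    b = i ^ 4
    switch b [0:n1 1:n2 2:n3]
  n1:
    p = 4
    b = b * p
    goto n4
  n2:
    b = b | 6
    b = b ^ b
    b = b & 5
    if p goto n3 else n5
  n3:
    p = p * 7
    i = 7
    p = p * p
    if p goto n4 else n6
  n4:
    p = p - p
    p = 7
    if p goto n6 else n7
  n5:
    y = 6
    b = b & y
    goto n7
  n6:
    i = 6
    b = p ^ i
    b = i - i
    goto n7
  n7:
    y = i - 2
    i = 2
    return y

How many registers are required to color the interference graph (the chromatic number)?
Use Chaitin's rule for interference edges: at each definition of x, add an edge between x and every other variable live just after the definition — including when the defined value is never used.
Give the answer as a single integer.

Per-block:
  n0 def {b,i,p} use ∅
  n1 def {b,p} use {b}
  n2 def {b} use {b,p}
  n3 def {i,p} use {p}
  n4 def {p} use {p}
  n5 def {b,y} use {b}
  n6 def {b,i} use {p}
  n7 def {i,y} use {i}

Liveness:
  n0: in=∅ out={b,i,p}
  n1: in={b,i} out={i,p}
  n2: in={b,i,p} out={b,i,p}
  n3: in={p} out={i,p}
  n4: in={i,p} out={i,p}
  n5: in={b,i} out={i}
  n6: in={p} out={i}
  n7: in={i} out=∅

Interference:
  b — {i,p,y}
  i — {b,p,y}
  p — {b,i}
  y — {b,i}

Registers:
  lower bound: {b,i,p} mutually conflict ⇒ χ ≥ 3
  3-colouring: r0={b}  r1={i}  r2={p,y}
  χ = 3

Answer: 3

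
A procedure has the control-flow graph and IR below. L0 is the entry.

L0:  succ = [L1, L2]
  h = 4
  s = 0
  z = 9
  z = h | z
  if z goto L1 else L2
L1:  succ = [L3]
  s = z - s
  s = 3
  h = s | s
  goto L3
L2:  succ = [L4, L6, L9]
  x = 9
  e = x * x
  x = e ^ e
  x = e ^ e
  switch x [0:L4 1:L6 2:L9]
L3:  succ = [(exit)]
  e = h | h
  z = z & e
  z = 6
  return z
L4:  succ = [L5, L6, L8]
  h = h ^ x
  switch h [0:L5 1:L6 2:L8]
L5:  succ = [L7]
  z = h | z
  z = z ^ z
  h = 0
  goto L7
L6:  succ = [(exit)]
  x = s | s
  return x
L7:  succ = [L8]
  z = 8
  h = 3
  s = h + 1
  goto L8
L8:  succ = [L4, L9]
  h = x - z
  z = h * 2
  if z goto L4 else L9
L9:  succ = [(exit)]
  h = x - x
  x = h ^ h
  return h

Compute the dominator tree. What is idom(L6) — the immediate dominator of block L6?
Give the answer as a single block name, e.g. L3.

Answer: L2

Working:
idom tree: L1←L0 L2←L0 L3←L1 L4←L2 L5←L4 L6←L2 L7←L5 L8←L4 L9←L2
Join-block Dom:
  L4: preds {L2,L8}: {L0,L2} ∩ {L0,L2,L4,L8} = {L0,L2}; idom=L2
  L6: preds {L2,L4}: {L0,L2} ∩ {L0,L2,L4} = {L0,L2}; idom=L2
  L8: preds {L4,L7}: {L0,L2,L4} ∩ {L0,L2,L4,L5,L7} = {L0,L2,L4}; idom=L4
  L9: preds {L2,L8}: {L0,L2} ∩ {L0,L2,L4,L8} = {L0,L2}; idom=L2

idom(L6) = L2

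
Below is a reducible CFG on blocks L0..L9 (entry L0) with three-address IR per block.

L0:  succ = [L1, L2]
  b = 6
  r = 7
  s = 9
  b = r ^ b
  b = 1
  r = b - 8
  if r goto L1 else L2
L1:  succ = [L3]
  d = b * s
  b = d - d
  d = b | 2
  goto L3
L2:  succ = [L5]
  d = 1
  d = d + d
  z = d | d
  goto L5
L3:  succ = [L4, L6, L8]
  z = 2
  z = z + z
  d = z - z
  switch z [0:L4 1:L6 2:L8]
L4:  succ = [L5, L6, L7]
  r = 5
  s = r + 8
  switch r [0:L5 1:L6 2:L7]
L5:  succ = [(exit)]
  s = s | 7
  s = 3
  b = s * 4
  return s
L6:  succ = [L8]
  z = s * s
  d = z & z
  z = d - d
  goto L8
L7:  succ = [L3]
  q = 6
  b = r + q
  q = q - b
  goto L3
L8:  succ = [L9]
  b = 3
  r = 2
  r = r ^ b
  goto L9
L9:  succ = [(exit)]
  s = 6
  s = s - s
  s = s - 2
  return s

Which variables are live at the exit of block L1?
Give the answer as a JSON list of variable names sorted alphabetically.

def/use:
  L0 def {b,r,s} use ∅
  L1 def {b,d} use {b,s}
  L2 def {d,z} use ∅
  L3 def {d,z} use ∅
  L4 def {r,s} use ∅
  L5 def {b,s} use {s}
  L6 def {d,z} use {s}
  L7 def {b,q} use {r}
  L8 def {b,r} use ∅
  L9 def {s} use ∅

Backward fixpoint:
  L0 li=∅ lo={b,s}
  L1 li={b,s} lo={s}
  L2 li={s} lo={s}
  L3 li={s} lo={s}
  L4 li=∅ lo={r,s}
  L5 li={s} lo=∅
  L6 li={s} lo=∅
  L7 li={r,s} lo={s}
  L8 li=∅ lo=∅
  L9 li=∅ lo=∅

live-out(L1) = ["s"]

Answer: ["s"]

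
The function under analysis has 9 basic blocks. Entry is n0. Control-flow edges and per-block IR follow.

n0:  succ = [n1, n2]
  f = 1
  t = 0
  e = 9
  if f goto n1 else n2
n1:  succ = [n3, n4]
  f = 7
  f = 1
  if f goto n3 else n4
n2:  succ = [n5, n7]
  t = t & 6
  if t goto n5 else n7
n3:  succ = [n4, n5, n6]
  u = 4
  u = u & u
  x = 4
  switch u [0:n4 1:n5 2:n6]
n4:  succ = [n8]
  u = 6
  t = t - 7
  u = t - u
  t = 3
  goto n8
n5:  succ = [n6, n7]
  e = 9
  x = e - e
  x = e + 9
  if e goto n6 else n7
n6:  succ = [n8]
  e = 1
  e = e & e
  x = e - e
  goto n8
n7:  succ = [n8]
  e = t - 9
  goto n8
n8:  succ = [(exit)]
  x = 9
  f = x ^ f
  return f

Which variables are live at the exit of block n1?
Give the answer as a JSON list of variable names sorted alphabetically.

Answer: ["f", "t"]

Working:
Per-block:
  n0 def {e,f,t} use ∅
  n1 def {f} use ∅
  n2 def {t} use {t}
  n3 def {u,x} use ∅
  n4 def {t,u} use {t}
  n5 def {e,x} use ∅
  n6 def {e,x} use ∅
  n7 def {e} use {t}
  n8 def {f,x} use {f}

Backward fixpoint:
  n0 li=∅ lo={f,t}
  n1 li={t} lo={f,t}
  n2 li={f,t} lo={f,t}
  n3 li={f,t} lo={f,t}
  n4 li={f,t} lo={f}
  n5 li={f,t} lo={f,t}
  n6 li={f} lo={f}
  n7 li={f,t} lo={f}
  n8 li={f} lo=∅

live-out(n1) = ["f", "t"]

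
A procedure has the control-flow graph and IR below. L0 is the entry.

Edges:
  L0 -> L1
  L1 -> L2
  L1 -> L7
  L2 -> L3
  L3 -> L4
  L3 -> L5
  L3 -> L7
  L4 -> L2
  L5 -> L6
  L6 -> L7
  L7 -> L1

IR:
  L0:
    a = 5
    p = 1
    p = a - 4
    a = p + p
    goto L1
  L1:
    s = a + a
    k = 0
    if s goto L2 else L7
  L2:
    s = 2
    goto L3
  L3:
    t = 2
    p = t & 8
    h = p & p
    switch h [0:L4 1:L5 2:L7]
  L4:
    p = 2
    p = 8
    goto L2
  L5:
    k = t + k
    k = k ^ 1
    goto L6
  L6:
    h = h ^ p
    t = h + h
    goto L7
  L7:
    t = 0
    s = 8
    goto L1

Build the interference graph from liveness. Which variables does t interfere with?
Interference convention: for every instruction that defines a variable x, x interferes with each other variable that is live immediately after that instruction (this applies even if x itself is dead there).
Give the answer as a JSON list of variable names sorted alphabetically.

Answer: ["a", "h", "k", "p"]

Derivation:
Per-block:
  L0 def {a,p} use ∅
  L1 def {k,s} use {a}
  L2 def {s} use ∅
  L3 def {h,p,t} use ∅
  L4 def {p} use ∅
  L5 def {k} use {k,t}
  L6 def {h,t} use {h,p}
  L7 def {s,t} use ∅

Live sets:
  L0 li=∅ lo={a}
  L1 li={a} lo={a,k}
  L2 li={a,k} lo={a,k}
  L3 li={a,k} lo={a,h,k,p,t}
  L4 li={a,k} lo={a,k}
  L5 li={a,h,k,p,t} lo={a,h,p}
  L6 li={a,h,p} lo={a}
  L7 li={a} lo={a}

Conflict graph:
  a↔{h,k,p,s,t}
  h↔{a,k,p,t}
  k↔{a,h,p,s,t}
  p↔{a,h,k,t}
  s↔{a,k}
  t↔{a,h,k,p}

N(t) = ["a", "h", "k", "p"]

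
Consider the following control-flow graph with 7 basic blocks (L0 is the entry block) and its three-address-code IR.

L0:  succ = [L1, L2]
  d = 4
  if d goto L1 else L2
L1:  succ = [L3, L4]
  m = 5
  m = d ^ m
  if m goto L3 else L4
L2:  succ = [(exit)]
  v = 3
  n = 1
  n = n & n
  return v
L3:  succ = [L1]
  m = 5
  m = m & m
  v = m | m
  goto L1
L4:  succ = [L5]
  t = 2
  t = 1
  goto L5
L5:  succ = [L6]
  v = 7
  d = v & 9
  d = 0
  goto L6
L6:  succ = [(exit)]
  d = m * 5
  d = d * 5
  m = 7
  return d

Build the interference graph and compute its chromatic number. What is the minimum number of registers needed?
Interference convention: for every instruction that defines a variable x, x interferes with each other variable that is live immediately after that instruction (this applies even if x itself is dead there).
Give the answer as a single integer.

def/use:
  L0: {d} / ∅
  L1: {m} / {d}
  L2: {n,v} / ∅
  L3: {m,v} / ∅
  L4: {t} / ∅
  L5: {d,v} / ∅
  L6: {d,m} / {m}

Backward fixpoint:
  L0: in=∅ out={d}
  L1: in={d} out={d,m}
  L2: in=∅ out=∅
  L3: in={d} out={d}
  L4: in={m} out={m}
  L5: in={m} out={m}
  L6: in={m} out=∅

Interference:
  d↔{m,v}
  m↔{d,t,v}
  n↔{v}
  t↔{m}
  v↔{d,m,n}

Colouring:
  lower bound: {d,m,v} mutually conflict ⇒ χ ≥ 3
  3-colouring: c0={m,n}  c1={t,v}  c2={d}
  χ = 3

Answer: 3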